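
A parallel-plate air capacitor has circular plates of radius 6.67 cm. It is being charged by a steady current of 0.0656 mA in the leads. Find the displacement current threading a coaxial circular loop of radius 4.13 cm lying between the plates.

2.52×10^-5 A

By continuity the displacement current in the gap matches the conduction current: I_d = 6.56×10^-5 A.
Through an area πr² the displacement current is I_d·(πr²/πR²) = I_d (r/R)² = 2.52×10^-5 A.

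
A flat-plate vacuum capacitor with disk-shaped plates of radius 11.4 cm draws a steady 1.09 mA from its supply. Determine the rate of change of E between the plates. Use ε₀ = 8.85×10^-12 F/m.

3.02×10^9 V/(m·s)

Charge continuity gives I_d = I = 1.09×10^-3 A between the plates.
Then dE/dt = I_d/(ε₀A) = 3.02×10^9 V/(m·s).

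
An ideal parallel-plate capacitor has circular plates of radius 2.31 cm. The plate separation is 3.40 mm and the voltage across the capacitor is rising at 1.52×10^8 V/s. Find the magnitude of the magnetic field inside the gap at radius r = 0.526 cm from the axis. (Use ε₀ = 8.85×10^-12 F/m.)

1.31×10^-9 T

I_d = C dV/dt with C = ε₀πR²/d = 4.363×10^-12 F, so I_d = (4.363×10^-12)(1.52×10^8) = 6.632×10^-4 A.
For r < R the Ampère–Maxwell law gives B(2πr) = μ₀ I_d (r²/R²), so B = μ₀ I_d r/(2πR²) = (4π×10^-7)(6.632×10^-4)(5.26×10^-3)/(2π·0.0231²) = 1.31×10^-9 T.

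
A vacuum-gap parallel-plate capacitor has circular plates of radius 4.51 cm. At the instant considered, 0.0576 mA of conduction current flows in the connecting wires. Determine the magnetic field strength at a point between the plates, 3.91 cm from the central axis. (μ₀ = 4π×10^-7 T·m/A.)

2.21×10^-10 T

No conduction current crosses the gap, so I_d there equals the 5.76×10^-5 A in the leads.
For r < R the Ampère–Maxwell law gives B(2πr) = μ₀ I_d (r²/R²), so B = μ₀ I_d r/(2πR²) = (4π×10^-7)(5.76×10^-5)(0.0391)/(2π·0.0451²) = 2.21×10^-10 T.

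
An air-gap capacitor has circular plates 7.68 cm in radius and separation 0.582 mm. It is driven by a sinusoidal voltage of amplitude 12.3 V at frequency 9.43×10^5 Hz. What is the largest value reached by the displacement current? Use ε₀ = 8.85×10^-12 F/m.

The displacement current equals the conduction current C dV/dt, which peaks at C V₀ ω.
With C = ε₀A/d = (8.85×10^-12)(0.01853)/(5.82×10^-4) = 2.818×10^-10 F and ω = 2πf = 5.925×10^6 rad/s, I_d,max = (2.818×10^-10)(12.3)(5.925×10^6) = 0.0205 A.

0.0205 A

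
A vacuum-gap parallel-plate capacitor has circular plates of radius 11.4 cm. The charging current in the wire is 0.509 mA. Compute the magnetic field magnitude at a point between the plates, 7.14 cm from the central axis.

5.59×10^-10 T

Between the plates the displacement current equals the wire current: I_d = 0.509 mA = 5.09×10^-4 A.
For r < R the Ampère–Maxwell law gives B(2πr) = μ₀ I_d (r²/R²), so B = μ₀ I_d r/(2πR²) = (4π×10^-7)(5.09×10^-4)(0.0714)/(2π·0.114²) = 5.59×10^-10 T.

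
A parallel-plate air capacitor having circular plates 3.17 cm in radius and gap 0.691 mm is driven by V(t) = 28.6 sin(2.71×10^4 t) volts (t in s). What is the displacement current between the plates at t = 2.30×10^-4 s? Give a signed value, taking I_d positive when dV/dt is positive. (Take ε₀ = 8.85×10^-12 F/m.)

3.13×10^-5 A

dV/dt = (28.6)(2.71×10^4)·cos(6.233) = 7.741×10^5 V/s.
I_d = C dV/dt with C = ε₀A/d = (8.85×10^-12)(3.157×10^-3)/(6.91×10^-4) = 4.043×10^-11 F, so I_d = (4.043×10^-11)(7.741×10^5) = 3.13×10^-5 A.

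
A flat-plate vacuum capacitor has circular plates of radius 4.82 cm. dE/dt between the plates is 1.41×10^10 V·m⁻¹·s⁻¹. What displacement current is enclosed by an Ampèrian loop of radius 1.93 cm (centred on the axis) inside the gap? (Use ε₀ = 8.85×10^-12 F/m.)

1.46×10^-4 A

Total displacement current: I_d = ε₀(πR²)(dE/dt) = (8.85×10^-12)(7.299×10^-3)(1.41×10^10) = 9.108×10^-4 A.
The field is uniform, so I_d,enc = I_d (r/R)² = (9.108×10^-4)(1.93/4.82)² = 1.46×10^-4 A.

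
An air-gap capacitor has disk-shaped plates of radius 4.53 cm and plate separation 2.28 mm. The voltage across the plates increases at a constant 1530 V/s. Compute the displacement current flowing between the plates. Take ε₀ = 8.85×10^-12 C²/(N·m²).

3.83×10^-8 A

C = ε₀A/d = (8.85×10^-12)(6.447×10^-3)/(2.28×10^-3) = 2.502×10^-11 F.
I_d = C dV/dt = (2.502×10^-11)(1530) = 3.83×10^-8 A.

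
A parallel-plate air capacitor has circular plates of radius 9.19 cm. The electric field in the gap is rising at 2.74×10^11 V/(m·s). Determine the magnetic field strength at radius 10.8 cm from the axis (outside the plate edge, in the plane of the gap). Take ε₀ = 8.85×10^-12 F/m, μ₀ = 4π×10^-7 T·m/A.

Total displacement current: I_d = ε₀(πR²)(dE/dt) = (8.85×10^-12)(0.02653)(2.74×10^11) = 0.06433 A.
Outside the plates the loop encloses all of I_d, so B·2πr = μ₀ I_d and B = 1.19×10^-7 T.

1.19×10^-7 T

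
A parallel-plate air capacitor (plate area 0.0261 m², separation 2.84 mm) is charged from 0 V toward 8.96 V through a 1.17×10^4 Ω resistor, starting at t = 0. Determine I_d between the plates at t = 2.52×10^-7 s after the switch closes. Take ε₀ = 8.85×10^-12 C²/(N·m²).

5.88×10^-4 A

C = ε₀A/d = (8.85×10^-12)(0.0261)/(2.84×10^-3) = 8.133×10^-11 F, so τ = RC = 9.516×10^-7 s.
The conduction current is I(t) = (V₀/R) e^(−t/τ), and the displacement current between the plates equals it.
t/τ = 0.2648; I_d = (8.96/1.17×10^4) · e^(−0.2648) = (7.658×10^-4)(0.7674) = 5.88×10^-4 A.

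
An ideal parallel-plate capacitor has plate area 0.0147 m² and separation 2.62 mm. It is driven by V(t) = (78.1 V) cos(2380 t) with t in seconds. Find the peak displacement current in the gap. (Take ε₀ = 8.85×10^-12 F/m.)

9.23×10^-6 A

The displacement current equals the conduction current C dV/dt, which peaks at C V₀ ω.
With C = ε₀A/d = (8.85×10^-12)(0.0147)/(2.62×10^-3) = 4.965×10^-11 F and ω = 2380 rad/s, I_d,max = (4.965×10^-11)(78.1)(2380) = 9.23×10^-6 A.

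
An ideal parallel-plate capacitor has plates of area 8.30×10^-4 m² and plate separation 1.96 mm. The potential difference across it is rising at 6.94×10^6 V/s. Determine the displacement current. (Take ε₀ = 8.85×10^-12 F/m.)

2.60×10^-5 A

The displacement current equals the charging current C dV/dt. With C = ε₀A/d = (8.85×10^-12)(8.30×10^-4)/(1.96×10^-3) = 3.748×10^-12 F, I_d = (3.748×10^-12)(6.94×10^6) = 2.60×10^-5 A.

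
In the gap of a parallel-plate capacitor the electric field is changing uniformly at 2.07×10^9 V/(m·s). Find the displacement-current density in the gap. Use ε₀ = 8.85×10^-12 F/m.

J_d = ε₀ ∂E/∂t, so J_d = 0.0183 A/m².

0.0183 A/m²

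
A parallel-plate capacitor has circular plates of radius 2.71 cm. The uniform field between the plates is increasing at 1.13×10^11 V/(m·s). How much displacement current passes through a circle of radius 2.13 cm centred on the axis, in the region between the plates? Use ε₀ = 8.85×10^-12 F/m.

1.43×10^-3 A

Total displacement current: I_d = ε₀(πR²)(dE/dt) = (8.85×10^-12)(2.307×10^-3)(1.13×10^11) = 2.307×10^-3 A.
The field is uniform, so I_d,enc = I_d (r/R)² = (2.307×10^-3)(2.13/2.71)² = 1.43×10^-3 A.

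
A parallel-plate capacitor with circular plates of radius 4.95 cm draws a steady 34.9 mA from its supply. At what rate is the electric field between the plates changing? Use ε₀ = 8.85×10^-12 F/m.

Charge continuity gives I_d = I = 0.0349 A between the plates.
Since I_d = ε₀ A dE/dt, dE/dt = I_d/(ε₀A) = (0.0349)/((8.85×10^-12)(7.698×10^-3)) = 5.12×10^11 V/(m·s).

5.12×10^11 V/(m·s)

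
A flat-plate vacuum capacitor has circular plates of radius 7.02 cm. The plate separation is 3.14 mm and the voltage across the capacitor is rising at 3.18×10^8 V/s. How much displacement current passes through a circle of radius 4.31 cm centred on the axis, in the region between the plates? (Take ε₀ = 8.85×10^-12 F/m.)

I_d = C dV/dt with C = ε₀πR²/d = 4.363×10^-11 F, so I_d = (4.363×10^-11)(3.18×10^8) = 0.01387 A.
The field is uniform, so I_d,enc = I_d (r/R)² = (0.01387)(4.31/7.02)² = 5.23×10^-3 A.

5.23×10^-3 A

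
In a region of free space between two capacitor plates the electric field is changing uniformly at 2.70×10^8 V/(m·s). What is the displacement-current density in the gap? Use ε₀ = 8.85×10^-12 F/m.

J_d = ε₀ dE/dt = (8.85×10^-12)(2.70×10^8) = 2.39×10^-3 A/m².

2.39×10^-3 A/m²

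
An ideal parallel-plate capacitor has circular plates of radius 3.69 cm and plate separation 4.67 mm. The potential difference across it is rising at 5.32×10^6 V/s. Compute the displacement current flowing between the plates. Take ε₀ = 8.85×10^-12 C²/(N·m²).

4.31×10^-5 A

The field between the plates is E = V/d, so dE/dt = (5.32×10^6)/(4.67×10^-3 m) = 1.139×10^9 V/(m·s).
I_d = ε₀ A (dE/dt) = (8.85×10^-12)(4.278×10^-3)(1.139×10^9) = 4.31×10^-5 A.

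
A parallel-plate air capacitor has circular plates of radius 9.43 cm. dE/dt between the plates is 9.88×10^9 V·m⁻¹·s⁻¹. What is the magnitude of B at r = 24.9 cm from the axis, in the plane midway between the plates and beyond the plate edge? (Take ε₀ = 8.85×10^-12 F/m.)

1.96×10^-9 T

Total displacement current: I_d = ε₀(πR²)(dE/dt) = (8.85×10^-12)(0.02794)(9.88×10^9) = 2.443×10^-3 A.
Outside the plates the loop encloses all of I_d, so B·2πr = μ₀ I_d and B = 1.96×10^-9 T.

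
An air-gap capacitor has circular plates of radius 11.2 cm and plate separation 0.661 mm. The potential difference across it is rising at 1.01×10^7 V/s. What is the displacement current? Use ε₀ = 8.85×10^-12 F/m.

5.33×10^-3 A

The displacement current equals the charging current C dV/dt. With C = ε₀A/d = (8.85×10^-12)(0.03941)/(6.61×10^-4) = 5.277×10^-10 F, I_d = (5.277×10^-10)(1.01×10^7) = 5.33×10^-3 A.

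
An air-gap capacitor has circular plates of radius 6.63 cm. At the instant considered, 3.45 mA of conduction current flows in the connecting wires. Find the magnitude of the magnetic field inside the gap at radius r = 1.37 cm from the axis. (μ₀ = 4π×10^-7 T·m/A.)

2.15×10^-9 T

By continuity the displacement current in the gap matches the conduction current: I_d = 3.45×10^-3 A.
∮B·dl = μ₀ I_d,enc with I_d,enc = I_d r²/R² = 1.473×10^-4 A; so B = μ₀ I_d,enc/(2πr) = 2.15×10^-9 T.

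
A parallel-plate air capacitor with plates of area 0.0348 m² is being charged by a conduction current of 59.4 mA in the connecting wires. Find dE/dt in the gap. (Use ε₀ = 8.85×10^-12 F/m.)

By continuity, I_d in the gap equals the 59.4 mA flowing in the wire.
Inverting I_d = ε₀ A dE/dt gives dE/dt = 0.0594 / (8.85×10^-12 · 0.0348) = 1.93×10^11 V/(m·s).

1.93×10^11 V/(m·s)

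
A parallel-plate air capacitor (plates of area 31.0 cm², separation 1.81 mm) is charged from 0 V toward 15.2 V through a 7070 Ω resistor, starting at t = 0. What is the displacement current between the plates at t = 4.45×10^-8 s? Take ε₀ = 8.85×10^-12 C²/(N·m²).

C = ε₀A/d = (8.85×10^-12)(3.10×10^-3)/(1.81×10^-3) = 1.516×10^-11 F, so τ = RC = 1.072×10^-7 s.
The conduction current is I(t) = (V₀/R) e^(−t/τ), and the displacement current between the plates equals it.
t/τ = 0.4151; I_d = (15.2/7070) · e^(−0.4151) = (2.150×10^-3)(0.6603) = 1.42×10^-3 A.

1.42×10^-3 A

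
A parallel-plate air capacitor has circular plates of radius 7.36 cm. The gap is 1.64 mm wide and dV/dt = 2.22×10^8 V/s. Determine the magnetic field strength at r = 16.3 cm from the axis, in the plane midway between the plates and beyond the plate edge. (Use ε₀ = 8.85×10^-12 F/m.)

dE/dt = (dV/dt)/d = 1.354×10^11 V/(m·s); I_d = ε₀(πR²)(dE/dt) = (8.85×10^-12)(0.01702)(1.354×10^11) = 0.02039 A.
With r > R the enclosed displacement current is the full I_d; B = μ₀ I_d / (2πr) = 2.50×10^-8 T.

2.50×10^-8 T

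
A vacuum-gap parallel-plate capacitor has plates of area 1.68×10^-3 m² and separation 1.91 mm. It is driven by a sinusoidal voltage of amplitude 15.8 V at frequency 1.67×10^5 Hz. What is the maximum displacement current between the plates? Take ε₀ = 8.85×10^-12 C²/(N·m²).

1.29×10^-4 A

(dE/dt)_max = V₀ω/d = 8.678×10^9 V/(m·s); ω = 2πf = 1.049×10^6 rad/s.
I_d,max = ε₀ A (dE/dt)_max = (8.85×10^-12)(1.68×10^-3)(8.678×10^9) = 1.29×10^-4 A.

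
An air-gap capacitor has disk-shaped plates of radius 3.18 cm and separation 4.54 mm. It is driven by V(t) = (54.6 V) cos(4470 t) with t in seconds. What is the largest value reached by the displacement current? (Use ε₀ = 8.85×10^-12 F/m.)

1.51×10^-6 A

C = ε₀A/d = (8.85×10^-12)(3.177×10^-3)/(4.54×10^-3) = 6.193×10^-12 F; ω = 4470 rad/s.
I_d = C dV/dt, so |I_d|_max = C V₀ ω = (6.193×10^-12)(54.6)(4470) = 1.51×10^-6 A.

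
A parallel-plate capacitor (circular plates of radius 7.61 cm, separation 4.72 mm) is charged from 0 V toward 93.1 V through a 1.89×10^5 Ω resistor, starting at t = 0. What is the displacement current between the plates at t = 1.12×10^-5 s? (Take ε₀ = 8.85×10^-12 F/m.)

8.67×10^-5 A

C = ε₀A/d = (8.85×10^-12)(0.01819)/(4.72×10^-3) = 3.411×10^-11 F and τ = RC = 6.447×10^-6 s. I_d in the gap equals the RC charging current.
I_d(t) = (V₀/R) e^(−t/τ) = 4.926×10^-4 · e^(−1.737) = 8.67×10^-5 A.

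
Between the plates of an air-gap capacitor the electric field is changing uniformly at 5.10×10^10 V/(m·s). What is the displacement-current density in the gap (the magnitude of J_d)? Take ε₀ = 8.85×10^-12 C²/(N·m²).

0.451 A/m²

The displacement-current density is ε₀ ∂E/∂t = (8.85×10^-12)(5.10×10^10) = 0.451 A/m².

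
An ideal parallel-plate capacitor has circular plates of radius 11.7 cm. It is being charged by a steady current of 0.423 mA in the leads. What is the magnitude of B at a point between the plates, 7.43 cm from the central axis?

4.59×10^-10 T

Between the plates the displacement current equals the wire current: I_d = 0.423 mA = 4.23×10^-4 A.
An Ampèrian loop of radius r encloses a fraction (r/R)² of I_d. Then B·2πr = μ₀ I_d (r/R)², giving B = μ₀ I_d r/(2πR²) = 4.59×10^-10 T.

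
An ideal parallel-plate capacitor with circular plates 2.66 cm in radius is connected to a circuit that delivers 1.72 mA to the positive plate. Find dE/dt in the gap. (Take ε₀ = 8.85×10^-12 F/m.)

Charge continuity gives I_d = I = 1.72×10^-3 A between the plates.
Since I_d = ε₀ A dE/dt, dE/dt = I_d/(ε₀A) = (1.72×10^-3)/((8.85×10^-12)(2.223×10^-3)) = 8.74×10^10 V/(m·s).

8.74×10^10 V/(m·s)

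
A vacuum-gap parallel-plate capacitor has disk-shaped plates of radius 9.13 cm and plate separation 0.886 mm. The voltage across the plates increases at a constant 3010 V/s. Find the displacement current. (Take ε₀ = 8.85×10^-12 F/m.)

7.87×10^-7 A

The displacement current equals the charging current C dV/dt. With C = ε₀A/d = (8.85×10^-12)(0.02619)/(8.86×10^-4) = 2.616×10^-10 F, I_d = (2.616×10^-10)(3010) = 7.87×10^-7 A.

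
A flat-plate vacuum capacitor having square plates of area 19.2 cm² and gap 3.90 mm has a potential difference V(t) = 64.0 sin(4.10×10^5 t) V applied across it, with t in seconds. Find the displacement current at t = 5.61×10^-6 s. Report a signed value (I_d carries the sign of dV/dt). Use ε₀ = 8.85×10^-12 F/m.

-7.62×10^-5 A

dE/dt = (V₀ω/d)·cos(ωt) with ωt = 2.3001 rad: (64.0)(4.10×10^5)(-0.6664)/(3.90×10^-3) = -4.484×10^9 V/(m·s).
I_d = ε₀ A dE/dt = (8.85×10^-12)(1.92×10^-3)(-4.484×10^9) = -7.62×10^-5 A.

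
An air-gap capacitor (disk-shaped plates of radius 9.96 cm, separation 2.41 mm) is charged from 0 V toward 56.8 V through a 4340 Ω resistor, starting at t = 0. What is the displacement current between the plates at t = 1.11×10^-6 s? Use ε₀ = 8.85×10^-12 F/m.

1.40×10^-3 A

C = ε₀A/d = (8.85×10^-12)(0.03117)/(2.41×10^-3) = 1.145×10^-10 F, so τ = RC = 4.969×10^-7 s.
The conduction current is I(t) = (V₀/R) e^(−t/τ), and the displacement current between the plates equals it.
t/τ = 2.234; I_d = (56.8/4340) · e^(−2.234) = (0.01309)(0.1071) = 1.40×10^-3 A.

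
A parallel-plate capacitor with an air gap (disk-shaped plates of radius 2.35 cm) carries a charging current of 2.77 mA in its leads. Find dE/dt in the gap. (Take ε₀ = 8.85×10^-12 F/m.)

Charge continuity gives I_d = I = 2.77×10^-3 A between the plates.
Inverting I_d = ε₀ A dE/dt gives dE/dt = 2.77×10^-3 / (8.85×10^-12 · 1.735×10^-3) = 1.80×10^11 V/(m·s).

1.80×10^11 V/(m·s)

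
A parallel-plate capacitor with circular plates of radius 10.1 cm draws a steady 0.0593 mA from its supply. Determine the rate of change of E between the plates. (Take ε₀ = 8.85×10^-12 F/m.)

2.09×10^8 V/(m·s)

The displacement current between the plates equals the conduction current, I_d = 0.0593 mA.
Inverting I_d = ε₀ A dE/dt gives dE/dt = 5.93×10^-5 / (8.85×10^-12 · 0.03205) = 2.09×10^8 V/(m·s).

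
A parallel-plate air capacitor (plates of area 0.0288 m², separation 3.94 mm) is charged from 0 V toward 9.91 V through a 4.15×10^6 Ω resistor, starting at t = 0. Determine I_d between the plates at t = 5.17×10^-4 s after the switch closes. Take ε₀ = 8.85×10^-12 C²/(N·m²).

3.48×10^-7 A

C = ε₀A/d = (8.85×10^-12)(0.0288)/(3.94×10^-3) = 6.469×10^-11 F, so τ = RC = 2.685×10^-4 s.
The conduction current is I(t) = (V₀/R) e^(−t/τ), and the displacement current between the plates equals it.
t/τ = 1.926; I_d = (9.91/4.15×10^6) · e^(−1.926) = (2.388×10^-6)(0.1457) = 3.48×10^-7 A.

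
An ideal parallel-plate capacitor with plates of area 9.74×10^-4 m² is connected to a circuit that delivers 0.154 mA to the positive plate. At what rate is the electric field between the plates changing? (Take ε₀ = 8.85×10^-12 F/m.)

1.79×10^10 V/(m·s)

The displacement current between the plates equals the conduction current, I_d = 0.154 mA.
Then dE/dt = I_d/(ε₀A) = 1.79×10^10 V/(m·s).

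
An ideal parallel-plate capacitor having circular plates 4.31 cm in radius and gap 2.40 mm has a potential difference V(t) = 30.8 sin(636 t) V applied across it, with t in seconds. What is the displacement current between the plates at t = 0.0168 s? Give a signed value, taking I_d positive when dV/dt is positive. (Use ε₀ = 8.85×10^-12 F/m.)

C = ε₀A/d = (8.85×10^-12)(5.836×10^-3)/(2.40×10^-3) = 2.152×10^-11 F. dV/dt = V₀ω·cos(ωt); at ωt = 10.6848 rad this factor is -0.3058.
I_d = C dV/dt = (2.152×10^-11)(30.8)(636)(-0.3058) = -1.29×10^-7 A.

-1.29×10^-7 A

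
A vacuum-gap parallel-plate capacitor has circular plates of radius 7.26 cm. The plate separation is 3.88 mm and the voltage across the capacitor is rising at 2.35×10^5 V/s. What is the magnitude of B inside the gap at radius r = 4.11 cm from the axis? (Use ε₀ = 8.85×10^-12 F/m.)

1.38×10^-11 T

dE/dt = (dV/dt)/d = 6.057×10^7 V/(m·s); I_d = ε₀(πR²)(dE/dt) = (8.85×10^-12)(0.01656)(6.057×10^7) = 8.877×10^-6 A.
An Ampèrian loop of radius r encloses a fraction (r/R)² of I_d. Then B·2πr = μ₀ I_d (r/R)², giving B = μ₀ I_d r/(2πR²) = 1.38×10^-11 T.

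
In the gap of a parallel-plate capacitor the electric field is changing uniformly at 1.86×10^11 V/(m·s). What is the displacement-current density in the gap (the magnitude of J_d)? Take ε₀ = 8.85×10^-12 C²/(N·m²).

1.65 A/m²

J_d = ε₀ ∂E/∂t, so J_d = 1.65 A/m².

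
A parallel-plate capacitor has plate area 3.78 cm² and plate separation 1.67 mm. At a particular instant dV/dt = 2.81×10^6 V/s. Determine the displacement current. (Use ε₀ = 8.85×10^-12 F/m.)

5.63×10^-6 A

E = V/d so dE/dt = (dV/dt)/d = 1.683×10^9 V/(m·s), and I_d = ε₀ A dE/dt = (8.85×10^-12)(3.78×10^-4)(1.683×10^9) = 5.63×10^-6 A.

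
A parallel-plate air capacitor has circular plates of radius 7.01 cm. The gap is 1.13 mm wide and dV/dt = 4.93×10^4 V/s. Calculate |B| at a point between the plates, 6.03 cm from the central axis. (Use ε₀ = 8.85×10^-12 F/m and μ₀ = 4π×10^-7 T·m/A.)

I_d = C dV/dt with C = ε₀πR²/d = 1.209×10^-10 F, so I_d = (1.209×10^-10)(4.93×10^4) = 5.960×10^-6 A.
∮B·dl = μ₀ I_d,enc with I_d,enc = I_d r²/R² = 4.410×10^-6 A; so B = μ₀ I_d,enc/(2πr) = 1.46×10^-11 T.

1.46×10^-11 T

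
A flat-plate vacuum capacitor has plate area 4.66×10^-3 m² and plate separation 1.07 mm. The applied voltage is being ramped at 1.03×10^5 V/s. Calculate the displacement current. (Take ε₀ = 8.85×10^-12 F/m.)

The displacement current equals the charging current C dV/dt. With C = ε₀A/d = (8.85×10^-12)(4.66×10^-3)/(1.07×10^-3) = 3.854×10^-11 F, I_d = (3.854×10^-11)(1.03×10^5) = 3.97×10^-6 A.

3.97×10^-6 A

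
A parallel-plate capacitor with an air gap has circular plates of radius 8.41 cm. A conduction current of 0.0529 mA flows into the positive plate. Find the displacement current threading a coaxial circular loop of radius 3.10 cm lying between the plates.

7.19×10^-6 A

Between the plates the displacement current equals the wire current: I_d = 0.0529 mA = 5.29×10^-5 A.
Through an area πr² the displacement current is I_d·(πr²/πR²) = I_d (r/R)² = 7.19×10^-6 A.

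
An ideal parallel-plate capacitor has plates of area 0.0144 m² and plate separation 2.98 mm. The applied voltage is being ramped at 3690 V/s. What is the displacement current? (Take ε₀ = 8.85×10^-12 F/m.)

The displacement current equals the charging current C dV/dt. With C = ε₀A/d = (8.85×10^-12)(0.0144)/(2.98×10^-3) = 4.277×10^-11 F, I_d = (4.277×10^-11)(3690) = 1.58×10^-7 A.

1.58×10^-7 A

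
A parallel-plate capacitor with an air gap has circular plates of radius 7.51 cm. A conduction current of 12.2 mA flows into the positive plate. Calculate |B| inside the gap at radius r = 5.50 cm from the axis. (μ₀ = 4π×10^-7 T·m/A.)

2.38×10^-8 T

Between the plates the displacement current equals the wire current: I_d = 12.2 mA = 0.0122 A.
An Ampèrian loop of radius r encloses a fraction (r/R)² of I_d. Then B·2πr = μ₀ I_d (r/R)², giving B = μ₀ I_d r/(2πR²) = 2.38×10^-8 T.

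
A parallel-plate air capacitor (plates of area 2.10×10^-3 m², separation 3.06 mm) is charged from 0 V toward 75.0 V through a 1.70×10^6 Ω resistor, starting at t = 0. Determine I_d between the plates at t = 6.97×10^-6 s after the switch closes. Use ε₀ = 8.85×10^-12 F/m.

2.25×10^-5 A

C = ε₀A/d = (8.85×10^-12)(2.10×10^-3)/(3.06×10^-3) = 6.074×10^-12 F, so τ = RC = 1.033×10^-5 s.
The conduction current is I(t) = (V₀/R) e^(−t/τ), and the displacement current between the plates equals it.
t/τ = 0.6747; I_d = (75.0/1.70×10^6) · e^(−0.6747) = (4.412×10^-5)(0.5093) = 2.25×10^-5 A.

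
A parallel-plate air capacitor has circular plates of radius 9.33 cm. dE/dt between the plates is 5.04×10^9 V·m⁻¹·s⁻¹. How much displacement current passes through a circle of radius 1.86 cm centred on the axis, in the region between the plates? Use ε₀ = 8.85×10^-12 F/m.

4.85×10^-5 A

Total displacement current: I_d = ε₀(πR²)(dE/dt) = (8.85×10^-12)(0.02735)(5.04×10^9) = 1.220×10^-3 A.
The field is uniform, so I_d,enc = I_d (r/R)² = (1.220×10^-3)(1.86/9.33)² = 4.85×10^-5 A.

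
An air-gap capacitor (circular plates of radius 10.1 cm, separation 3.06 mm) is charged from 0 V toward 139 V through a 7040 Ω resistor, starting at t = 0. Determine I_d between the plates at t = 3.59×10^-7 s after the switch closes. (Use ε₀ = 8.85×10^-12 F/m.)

0.0114 A

With C = ε₀A/d = (8.85×10^-12)(0.03205)/(3.06×10^-3) = 9.269×10^-11 F, the time constant is τ = RC = 6.525×10^-7 s, so t/τ = 0.5502 and e^(−t/τ) = 0.5768.
I_d = I_cond = (V₀/R) e^(−t/τ) = (0.01974)(0.5768) = 0.0114 A.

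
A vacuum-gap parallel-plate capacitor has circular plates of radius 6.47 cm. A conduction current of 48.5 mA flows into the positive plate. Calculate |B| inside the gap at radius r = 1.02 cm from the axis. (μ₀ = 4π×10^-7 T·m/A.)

By continuity the displacement current in the gap matches the conduction current: I_d = 0.0485 A.
∮B·dl = μ₀ I_d,enc with I_d,enc = I_d r²/R² = 1.205×10^-3 A; so B = μ₀ I_d,enc/(2πr) = 2.36×10^-8 T.

2.36×10^-8 T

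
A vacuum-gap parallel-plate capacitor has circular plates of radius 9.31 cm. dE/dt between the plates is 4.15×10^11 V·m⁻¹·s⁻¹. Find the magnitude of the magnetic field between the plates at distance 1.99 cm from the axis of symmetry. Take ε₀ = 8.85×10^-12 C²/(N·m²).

Total displacement current: I_d = ε₀(πR²)(dE/dt) = (8.85×10^-12)(0.02723)(4.15×10^11) = 0.1000 A.
An Ampèrian loop of radius r encloses a fraction (r/R)² of I_d. Then B·2πr = μ₀ I_d (r/R)², giving B = μ₀ I_d r/(2πR²) = 4.59×10^-8 T.

4.59×10^-8 T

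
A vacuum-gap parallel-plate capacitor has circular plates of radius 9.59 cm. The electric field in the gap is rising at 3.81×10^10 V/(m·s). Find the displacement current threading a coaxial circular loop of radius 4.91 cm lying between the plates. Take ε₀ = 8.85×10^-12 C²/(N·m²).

2.55×10^-3 A

I_d = ε₀ dΦ_E/dt = ε₀ πR² (dE/dt) = (8.85×10^-12)(0.02889)(3.81×10^10) = 9.741×10^-3 A through the full plate area.
The field is uniform, so I_d,enc = I_d (r/R)² = (9.741×10^-3)(4.91/9.59)² = 2.55×10^-3 A.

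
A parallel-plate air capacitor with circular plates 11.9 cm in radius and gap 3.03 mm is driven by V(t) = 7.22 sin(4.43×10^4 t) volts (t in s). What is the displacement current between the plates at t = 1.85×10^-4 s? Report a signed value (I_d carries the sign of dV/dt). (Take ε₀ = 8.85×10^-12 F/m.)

dV/dt = (7.22)(4.43×10^4)·cos(8.1955) = -1.071×10^5 V/s.
I_d = C dV/dt with C = ε₀A/d = (8.85×10^-12)(0.04449)/(3.03×10^-3) = 1.299×10^-10 F, so I_d = (1.299×10^-10)(-1.071×10^5) = -1.39×10^-5 A.

-1.39×10^-5 A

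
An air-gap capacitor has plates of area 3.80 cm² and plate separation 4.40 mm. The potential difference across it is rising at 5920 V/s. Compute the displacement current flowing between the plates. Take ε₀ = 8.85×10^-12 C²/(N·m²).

4.52×10^-9 A

The displacement current equals the charging current C dV/dt. With C = ε₀A/d = (8.85×10^-12)(3.80×10^-4)/(4.40×10^-3) = 7.643×10^-13 F, I_d = (7.643×10^-13)(5920) = 4.52×10^-9 A.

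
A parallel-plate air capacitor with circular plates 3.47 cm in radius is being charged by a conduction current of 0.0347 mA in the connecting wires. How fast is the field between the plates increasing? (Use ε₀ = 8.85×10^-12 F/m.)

The displacement current between the plates equals the conduction current, I_d = 0.0347 mA.
Inverting I_d = ε₀ A dE/dt gives dE/dt = 3.47×10^-5 / (8.85×10^-12 · 3.783×10^-3) = 1.04×10^9 V/(m·s).

1.04×10^9 V/(m·s)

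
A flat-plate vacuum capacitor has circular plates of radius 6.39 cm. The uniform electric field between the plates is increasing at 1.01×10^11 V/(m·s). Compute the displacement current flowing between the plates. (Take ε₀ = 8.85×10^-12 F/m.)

0.0115 A

I_d = ε₀ A (dE/dt) = (8.85×10^-12)(0.01283 m²)(1.01×10^11) = 0.0115 A.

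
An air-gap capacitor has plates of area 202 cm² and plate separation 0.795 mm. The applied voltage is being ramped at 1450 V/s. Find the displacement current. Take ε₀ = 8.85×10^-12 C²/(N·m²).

E = V/d so dE/dt = (dV/dt)/d = 1.824×10^6 V/(m·s), and I_d = ε₀ A dE/dt = (8.85×10^-12)(0.0202)(1.824×10^6) = 3.26×10^-7 A.

3.26×10^-7 A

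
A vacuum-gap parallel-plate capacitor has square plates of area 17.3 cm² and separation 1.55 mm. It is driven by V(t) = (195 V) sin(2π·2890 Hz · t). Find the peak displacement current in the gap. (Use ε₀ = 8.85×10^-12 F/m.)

C = ε₀A/d = (8.85×10^-12)(1.73×10^-3)/(1.55×10^-3) = 9.878×10^-12 F; ω = 2πf = 1.816×10^4 rad/s.
I_d = C dV/dt, so |I_d|_max = C V₀ ω = (9.878×10^-12)(195)(1.816×10^4) = 3.50×10^-5 A.

3.50×10^-5 A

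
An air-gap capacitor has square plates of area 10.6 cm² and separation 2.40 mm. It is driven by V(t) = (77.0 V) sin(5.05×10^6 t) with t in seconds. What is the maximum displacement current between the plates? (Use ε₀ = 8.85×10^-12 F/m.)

1.52×10^-3 A

(dE/dt)_max = V₀ω/d = 1.620×10^11 V/(m·s); ω = 5.05×10^6 rad/s.
I_d,max = ε₀ A (dE/dt)_max = (8.85×10^-12)(1.06×10^-3)(1.620×10^11) = 1.52×10^-3 A.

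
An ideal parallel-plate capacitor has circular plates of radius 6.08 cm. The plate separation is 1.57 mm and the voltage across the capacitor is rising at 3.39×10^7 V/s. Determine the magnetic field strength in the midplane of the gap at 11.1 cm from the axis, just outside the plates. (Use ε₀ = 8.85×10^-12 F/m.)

With E = V/d, dE/dt = 2.159×10^10 V/(m·s) and πR² = 0.01161 m², giving I_d = ε₀ πR² dE/dt = 2.218×10^-3 A.
For r ≥ R the full I_d is enclosed: B = μ₀ I_d/(2πr) = (4π×10^-7)(2.218×10^-3)/(2π·0.111) = 4.00×10^-9 T.

4.00×10^-9 T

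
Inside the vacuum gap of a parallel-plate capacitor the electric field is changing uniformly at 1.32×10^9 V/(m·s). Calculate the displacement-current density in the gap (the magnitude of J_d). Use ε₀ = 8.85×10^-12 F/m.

J_d = ε₀ dE/dt = (8.85×10^-12)(1.32×10^9) = 0.0117 A/m².

0.0117 A/m²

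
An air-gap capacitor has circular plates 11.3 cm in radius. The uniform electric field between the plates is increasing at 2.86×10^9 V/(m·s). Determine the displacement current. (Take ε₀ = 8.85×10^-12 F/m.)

1.02×10^-3 A

The displacement current is ε₀ times dΦ_E/dt = ε₀ A dE/dt = (8.85×10^-12)(0.04011)(2.86×10^9) = 1.02×10^-3 A.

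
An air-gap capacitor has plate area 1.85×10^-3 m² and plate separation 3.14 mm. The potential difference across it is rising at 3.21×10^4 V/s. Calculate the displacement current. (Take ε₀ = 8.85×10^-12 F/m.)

The field between the plates is E = V/d, so dE/dt = (3.21×10^4)/(3.14×10^-3 m) = 1.022×10^7 V/(m·s).
I_d = ε₀ A (dE/dt) = (8.85×10^-12)(1.85×10^-3)(1.022×10^7) = 1.67×10^-7 A.

1.67×10^-7 A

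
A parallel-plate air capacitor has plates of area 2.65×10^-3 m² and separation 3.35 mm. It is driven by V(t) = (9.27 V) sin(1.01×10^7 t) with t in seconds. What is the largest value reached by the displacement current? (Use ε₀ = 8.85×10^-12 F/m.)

C = ε₀A/d = (8.85×10^-12)(2.65×10^-3)/(3.35×10^-3) = 7.001×10^-12 F; ω = 1.01×10^7 rad/s.
I_d = C dV/dt, so |I_d|_max = C V₀ ω = (7.001×10^-12)(9.27)(1.01×10^7) = 6.55×10^-4 A.

6.55×10^-4 A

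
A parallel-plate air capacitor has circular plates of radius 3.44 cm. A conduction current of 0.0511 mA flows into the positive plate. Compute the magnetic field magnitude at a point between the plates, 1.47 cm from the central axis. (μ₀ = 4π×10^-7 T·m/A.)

No conduction current crosses the gap, so I_d there equals the 5.11×10^-5 A in the leads.
∮B·dl = μ₀ I_d,enc with I_d,enc = I_d r²/R² = 9.331×10^-6 A; so B = μ₀ I_d,enc/(2πr) = 1.27×10^-10 T.

1.27×10^-10 T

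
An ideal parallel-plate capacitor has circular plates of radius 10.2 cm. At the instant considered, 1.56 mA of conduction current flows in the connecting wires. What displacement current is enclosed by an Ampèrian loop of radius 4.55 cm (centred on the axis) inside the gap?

No conduction current crosses the gap, so I_d there equals the 1.56×10^-3 A in the leads.
The field is uniform, so I_d,enc = I_d (r/R)² = (1.56×10^-3)(4.55/10.2)² = 3.10×10^-4 A.

3.10×10^-4 A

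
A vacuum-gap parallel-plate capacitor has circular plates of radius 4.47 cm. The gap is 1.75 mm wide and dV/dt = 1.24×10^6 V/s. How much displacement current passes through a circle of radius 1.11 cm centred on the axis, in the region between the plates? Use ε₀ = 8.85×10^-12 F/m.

2.43×10^-6 A

With E = V/d, dE/dt = 7.086×10^8 V/(m·s) and πR² = 6.277×10^-3 m², giving I_d = ε₀ πR² dE/dt = 3.936×10^-5 A.
Through an area πr² the displacement current is I_d·(πr²/πR²) = I_d (r/R)² = 2.43×10^-6 A.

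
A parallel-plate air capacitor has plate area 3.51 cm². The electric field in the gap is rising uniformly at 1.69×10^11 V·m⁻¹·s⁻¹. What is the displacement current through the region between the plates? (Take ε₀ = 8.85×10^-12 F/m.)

With a uniform field, Φ_E = EA, so I_d = ε₀ A dE/dt = 5.25×10^-4 A.

5.25×10^-4 A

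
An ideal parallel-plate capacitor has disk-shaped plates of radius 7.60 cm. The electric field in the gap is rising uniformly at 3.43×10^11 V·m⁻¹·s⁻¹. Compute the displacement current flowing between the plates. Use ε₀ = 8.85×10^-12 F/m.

I_d = ε₀ A (dE/dt) = (8.85×10^-12)(0.01815 m²)(3.43×10^11) = 0.0551 A.

0.0551 A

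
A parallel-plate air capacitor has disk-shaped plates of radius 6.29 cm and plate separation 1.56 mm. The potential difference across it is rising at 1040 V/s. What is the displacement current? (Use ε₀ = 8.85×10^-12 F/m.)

7.33×10^-8 A

E = V/d so dE/dt = (dV/dt)/d = 6.667×10^5 V/(m·s), and I_d = ε₀ A dE/dt = (8.85×10^-12)(0.01243)(6.667×10^5) = 7.33×10^-8 A.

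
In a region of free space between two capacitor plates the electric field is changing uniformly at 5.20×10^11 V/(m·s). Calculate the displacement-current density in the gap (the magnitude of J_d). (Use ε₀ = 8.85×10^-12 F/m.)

The displacement-current density is ε₀ ∂E/∂t = (8.85×10^-12)(5.20×10^11) = 4.60 A/m².

4.60 A/m²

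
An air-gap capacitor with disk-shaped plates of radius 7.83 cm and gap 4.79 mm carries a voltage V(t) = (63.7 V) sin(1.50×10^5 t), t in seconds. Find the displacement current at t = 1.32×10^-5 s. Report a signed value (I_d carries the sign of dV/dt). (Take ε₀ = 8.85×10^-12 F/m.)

C = ε₀A/d = (8.85×10^-12)(0.01926)/(4.79×10^-3) = 3.558×10^-11 F. dV/dt = V₀ω·cos(ωt); at ωt = 1.98 rad this factor is -0.3979.
I_d = C dV/dt = (3.558×10^-11)(63.7)(1.50×10^5)(-0.3979) = -1.35×10^-4 A.

-1.35×10^-4 A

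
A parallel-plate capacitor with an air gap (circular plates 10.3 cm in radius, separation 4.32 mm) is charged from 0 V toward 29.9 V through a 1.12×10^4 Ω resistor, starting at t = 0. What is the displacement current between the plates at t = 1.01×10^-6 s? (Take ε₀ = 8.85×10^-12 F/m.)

C = ε₀A/d = (8.85×10^-12)(0.03333)/(4.32×10^-3) = 6.828×10^-11 F and τ = RC = 7.647×10^-7 s. I_d in the gap equals the RC charging current.
I_d(t) = (V₀/R) e^(−t/τ) = 2.670×10^-3 · e^(−1.321) = 7.13×10^-4 A.

7.13×10^-4 A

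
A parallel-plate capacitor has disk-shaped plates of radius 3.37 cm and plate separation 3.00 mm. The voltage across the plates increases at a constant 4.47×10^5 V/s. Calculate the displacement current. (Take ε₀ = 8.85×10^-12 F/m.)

4.70×10^-6 A

E = V/d so dE/dt = (dV/dt)/d = 1.490×10^8 V/(m·s), and I_d = ε₀ A dE/dt = (8.85×10^-12)(3.568×10^-3)(1.490×10^8) = 4.70×10^-6 A.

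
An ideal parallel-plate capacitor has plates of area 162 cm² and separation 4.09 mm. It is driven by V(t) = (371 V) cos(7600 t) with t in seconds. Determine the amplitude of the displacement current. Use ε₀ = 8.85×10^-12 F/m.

C = ε₀A/d = (8.85×10^-12)(0.0162)/(4.09×10^-3) = 3.505×10^-11 F; ω = 7600 rad/s.
I_d = C dV/dt, so |I_d|_max = C V₀ ω = (3.505×10^-11)(371)(7600) = 9.88×10^-5 A.

9.88×10^-5 A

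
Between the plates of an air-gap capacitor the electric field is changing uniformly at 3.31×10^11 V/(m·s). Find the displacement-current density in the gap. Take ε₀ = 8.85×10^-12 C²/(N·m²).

2.93 A/m²

The displacement-current density is ε₀ ∂E/∂t = (8.85×10^-12)(3.31×10^11) = 2.93 A/m².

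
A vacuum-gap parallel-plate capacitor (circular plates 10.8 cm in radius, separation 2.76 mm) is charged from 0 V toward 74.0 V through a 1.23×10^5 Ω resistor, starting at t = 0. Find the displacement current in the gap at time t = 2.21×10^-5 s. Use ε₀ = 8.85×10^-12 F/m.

C = ε₀A/d = (8.85×10^-12)(0.03664)/(2.76×10^-3) = 1.175×10^-10 F, so τ = RC = 1.445×10^-5 s.
The conduction current is I(t) = (V₀/R) e^(−t/τ), and the displacement current between the plates equals it.
t/τ = 1.529; I_d = (74.0/1.23×10^5) · e^(−1.529) = (6.016×10^-4)(0.2168) = 1.30×10^-4 A.

1.30×10^-4 A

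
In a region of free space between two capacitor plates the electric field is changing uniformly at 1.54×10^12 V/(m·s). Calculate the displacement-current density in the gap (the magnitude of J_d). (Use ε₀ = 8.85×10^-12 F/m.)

J_d = ε₀ dE/dt = (8.85×10^-12)(1.54×10^12) = 13.6 A/m².

13.6 A/m²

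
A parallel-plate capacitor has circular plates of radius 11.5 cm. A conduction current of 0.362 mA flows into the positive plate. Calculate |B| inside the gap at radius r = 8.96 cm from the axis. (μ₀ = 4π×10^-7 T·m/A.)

4.91×10^-10 T

No conduction current crosses the gap, so I_d there equals the 3.62×10^-4 A in the leads.
An Ampèrian loop of radius r encloses a fraction (r/R)² of I_d. Then B·2πr = μ₀ I_d (r/R)², giving B = μ₀ I_d r/(2πR²) = 4.91×10^-10 T.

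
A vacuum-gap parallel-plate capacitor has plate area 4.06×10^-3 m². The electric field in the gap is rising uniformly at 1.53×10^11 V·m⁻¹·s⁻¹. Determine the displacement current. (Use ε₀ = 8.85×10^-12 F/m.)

With a uniform field, Φ_E = EA, so I_d = ε₀ A dE/dt = 5.50×10^-3 A.

5.50×10^-3 A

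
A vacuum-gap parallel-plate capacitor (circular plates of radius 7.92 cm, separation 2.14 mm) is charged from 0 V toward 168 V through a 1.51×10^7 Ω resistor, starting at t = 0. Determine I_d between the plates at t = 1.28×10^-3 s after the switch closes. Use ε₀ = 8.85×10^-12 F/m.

3.93×10^-6 A

C = ε₀A/d = (8.85×10^-12)(0.01971)/(2.14×10^-3) = 8.151×10^-11 F, so τ = RC = 1.231×10^-3 s.
The conduction current is I(t) = (V₀/R) e^(−t/τ), and the displacement current between the plates equals it.
t/τ = 1.040; I_d = (168/1.51×10^7) · e^(−1.040) = (1.113×10^-5)(0.3535) = 3.93×10^-6 A.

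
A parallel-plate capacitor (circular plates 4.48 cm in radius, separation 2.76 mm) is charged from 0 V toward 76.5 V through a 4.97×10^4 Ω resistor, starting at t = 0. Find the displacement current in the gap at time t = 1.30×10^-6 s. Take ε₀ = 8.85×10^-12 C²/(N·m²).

C = ε₀A/d = (8.85×10^-12)(6.305×10^-3)/(2.76×10^-3) = 2.022×10^-11 F and τ = RC = 1.005×10^-6 s. I_d in the gap equals the RC charging current.
I_d(t) = (V₀/R) e^(−t/τ) = 1.539×10^-3 · e^(−1.294) = 4.22×10^-4 A.

4.22×10^-4 A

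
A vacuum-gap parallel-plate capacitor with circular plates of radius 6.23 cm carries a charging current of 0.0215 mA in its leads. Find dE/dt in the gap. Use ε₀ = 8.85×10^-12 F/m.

By continuity, I_d in the gap equals the 0.0215 mA flowing in the wire.
Then dE/dt = I_d/(ε₀A) = 1.99×10^8 V/(m·s).

1.99×10^8 V/(m·s)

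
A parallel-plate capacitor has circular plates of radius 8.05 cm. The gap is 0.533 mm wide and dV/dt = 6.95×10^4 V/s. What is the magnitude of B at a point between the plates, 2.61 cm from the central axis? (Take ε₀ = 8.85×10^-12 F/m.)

dE/dt = (dV/dt)/d = 1.304×10^8 V/(m·s); I_d = ε₀(πR²)(dE/dt) = (8.85×10^-12)(0.02036)(1.304×10^8) = 2.350×10^-5 A.
An Ampèrian loop of radius r encloses a fraction (r/R)² of I_d. Then B·2πr = μ₀ I_d (r/R)², giving B = μ₀ I_d r/(2πR²) = 1.89×10^-11 T.

1.89×10^-11 T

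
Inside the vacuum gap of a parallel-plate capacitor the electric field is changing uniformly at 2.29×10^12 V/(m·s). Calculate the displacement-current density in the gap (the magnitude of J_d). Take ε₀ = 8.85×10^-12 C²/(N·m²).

20.3 A/m²

J_d = ε₀ ∂E/∂t, so J_d = 20.3 A/m².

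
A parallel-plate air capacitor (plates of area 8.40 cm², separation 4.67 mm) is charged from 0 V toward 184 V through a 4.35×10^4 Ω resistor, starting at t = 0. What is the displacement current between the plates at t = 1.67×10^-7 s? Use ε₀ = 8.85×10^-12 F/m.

C = ε₀A/d = (8.85×10^-12)(8.40×10^-4)/(4.67×10^-3) = 1.592×10^-12 F, so τ = RC = 6.925×10^-8 s.
The conduction current is I(t) = (V₀/R) e^(−t/τ), and the displacement current between the plates equals it.
t/τ = 2.412; I_d = (184/4.35×10^4) · e^(−2.412) = (4.230×10^-3)(0.08964) = 3.79×10^-4 A.

3.79×10^-4 A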